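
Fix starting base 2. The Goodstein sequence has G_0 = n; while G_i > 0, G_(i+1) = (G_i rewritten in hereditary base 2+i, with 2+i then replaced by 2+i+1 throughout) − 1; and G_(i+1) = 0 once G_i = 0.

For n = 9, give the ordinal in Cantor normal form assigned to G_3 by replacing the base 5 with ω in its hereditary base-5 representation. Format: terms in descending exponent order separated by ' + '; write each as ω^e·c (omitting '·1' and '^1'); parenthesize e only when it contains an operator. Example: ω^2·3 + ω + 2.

ω^ω·3 + ω^3·3 + ω^2·3 + ω·3 + 2

G_0 = 9. HB_2(9) = 2^(2 + 1) + 1. Bump = 82. G_1 = 81.
G_1 = 81. HB_3(81) = 3^(3 + 1). Bump = 1024. G_2 = 1023.
G_2 = 1023. HB_4(1023) = 3·4^4 + 3·4^3 + 3·4^2 + 3·4 + 3. Bump = 9843. G_3 = 9842.
G_3 = 9842. HB_5(9842) = 3·5^5 + 3·5^3 + 3·5^2 + 3·5 + 2. Bump = 140744. G_4 = 140743.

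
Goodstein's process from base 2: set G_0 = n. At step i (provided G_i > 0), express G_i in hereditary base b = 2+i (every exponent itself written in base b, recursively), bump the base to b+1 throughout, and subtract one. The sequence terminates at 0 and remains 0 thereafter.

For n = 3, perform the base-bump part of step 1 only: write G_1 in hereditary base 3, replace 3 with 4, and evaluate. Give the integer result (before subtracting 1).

4

i=0: 3 = 2 + 1 (b=2); 2→3: 3 + 1 = 4; 4−1 = 3
i=1: 3 = 3 (b=3); 3→4: 4 = 4; 4−1 = 3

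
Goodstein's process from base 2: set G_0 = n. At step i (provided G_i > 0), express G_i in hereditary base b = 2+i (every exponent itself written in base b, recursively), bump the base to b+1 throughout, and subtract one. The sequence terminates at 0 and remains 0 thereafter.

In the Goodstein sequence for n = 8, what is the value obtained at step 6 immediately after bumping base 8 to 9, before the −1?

774841152

G_0=8  [base 2] 2^(2 + 1)  →[2↦3]→  3^(3 + 1) = 81  −1 ⇒ G_1=80
G_1=80  [base 3] 2·3^3 + 2·3^2 + 2·3 + 2  →[3↦4]→  2·4^4 + 2·4^2 + 2·4 + 2 = 554  −1 ⇒ G_2=553
G_2=553  [base 4] 2·4^4 + 2·4^2 + 2·4 + 1  →[4↦5]→  2·5^5 + 2·5^2 + 2·5 + 1 = 6311  −1 ⇒ G_3=6310
G_3=6310  [base 5] 2·5^5 + 2·5^2 + 2·5  →[5↦6]→  2·6^6 + 2·6^2 + 2·6 = 93396  −1 ⇒ G_4=93395
G_4=93395  [base 6] 2·6^6 + 2·6^2 + 6 + 5  →[6↦7]→  2·7^7 + 2·7^2 + 7 + 5 = 1647196  −1 ⇒ G_5=1647195
G_5=1647195  [base 7] 2·7^7 + 2·7^2 + 7 + 4  →[7↦8]→  2·8^8 + 2·8^2 + 8 + 4 = 33554572  −1 ⇒ G_6=33554571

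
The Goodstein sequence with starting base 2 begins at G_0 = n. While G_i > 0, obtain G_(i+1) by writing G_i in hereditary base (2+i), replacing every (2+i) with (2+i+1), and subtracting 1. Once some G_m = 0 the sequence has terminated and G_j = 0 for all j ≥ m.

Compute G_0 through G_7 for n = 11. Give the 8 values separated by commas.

11, 84, 1027, 15627, 279937, 5764801, 134217727, 2749609302

G_0=11  [base 2] 2^(2 + 1) + 2 + 1  →[2↦3]→  3^(3 + 1) + 3 + 1 = 85  −1 ⇒ G_1=84
G_1=84  [base 3] 3^(3 + 1) + 3  →[3↦4]→  4^(4 + 1) + 4 = 1028  −1 ⇒ G_2=1027
G_2=1027  [base 4] 4^(4 + 1) + 3  →[4↦5]→  5^(5 + 1) + 3 = 15628  −1 ⇒ G_3=15627
G_3=15627  [base 5] 5^(5 + 1) + 2  →[5↦6]→  6^(6 + 1) + 2 = 279938  −1 ⇒ G_4=279937
G_4=279937  [base 6] 6^(6 + 1) + 1  →[6↦7]→  7^(7 + 1) + 1 = 5764802  −1 ⇒ G_5=5764801
G_5=5764801  [base 7] 7^(7 + 1)  →[7↦8]→  8^(8 + 1) = 134217728  −1 ⇒ G_6=134217727
G_6=134217727  [base 8] 7·8^8 + 7·8^7 + 7·8^6 + 7·8^5 + 7·8^4 + 7·8^3 + 7·8^2 + 7·8 + 7  →[8↦9]→  7·9^9 + 7·9^7 + 7·9^6 + 7·9^5 + 7·9^4 + 7·9^3 + 7·9^2 + 7·9 + 7 = 2749609303  −1 ⇒ G_7=2749609302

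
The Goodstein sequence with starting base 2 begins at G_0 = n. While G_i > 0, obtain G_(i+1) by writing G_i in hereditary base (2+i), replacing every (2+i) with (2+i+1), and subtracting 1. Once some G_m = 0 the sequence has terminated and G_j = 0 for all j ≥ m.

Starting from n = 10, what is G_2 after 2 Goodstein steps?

[0] 10 ≡ 2^(2 + 1) + 2 (base 2). Lift 3: 84. −1: 83.
[1] 83 ≡ 3^(3 + 1) + 2 (base 3). Lift 4: 1026. −1: 1025.
[2] 1025 ≡ 4^(4 + 1) + 1 (base 4). Lift 5: 15626. −1: 15625.

1025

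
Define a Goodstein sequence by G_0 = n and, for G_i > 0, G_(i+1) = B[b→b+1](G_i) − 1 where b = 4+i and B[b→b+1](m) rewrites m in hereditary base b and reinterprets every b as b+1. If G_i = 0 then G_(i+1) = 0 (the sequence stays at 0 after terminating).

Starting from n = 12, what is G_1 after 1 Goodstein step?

step 0: 12 = 3·4; sub 5 for 4: 3·5; = 15; G_1 = 15−1 = 14
step 1: 14 = 2·5 + 4; sub 6 for 5: 2·6 + 4; = 16; G_2 = 16−1 = 15

14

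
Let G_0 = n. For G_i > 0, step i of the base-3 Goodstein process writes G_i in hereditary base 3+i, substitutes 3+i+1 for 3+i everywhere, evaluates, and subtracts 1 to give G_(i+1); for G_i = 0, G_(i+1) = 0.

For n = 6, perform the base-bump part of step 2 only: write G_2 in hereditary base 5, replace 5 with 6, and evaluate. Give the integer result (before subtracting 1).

G_0=6  [base 3] 2·3  →[3↦4]→  2·4 = 8  −1 ⇒ G_1=7
G_1=7  [base 4] 4 + 3  →[4↦5]→  5 + 3 = 8  −1 ⇒ G_2=7
G_2=7  [base 5] 5 + 2  →[5↦6]→  6 + 2 = 8  −1 ⇒ G_3=7

8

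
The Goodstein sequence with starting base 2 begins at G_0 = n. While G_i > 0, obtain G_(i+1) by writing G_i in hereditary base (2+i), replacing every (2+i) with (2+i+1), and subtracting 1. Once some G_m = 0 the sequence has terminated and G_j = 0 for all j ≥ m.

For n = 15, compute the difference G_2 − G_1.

[0] 15 ≡ 2^(2 + 1) + 2^2 + 2 + 1 (base 2). Lift 3: 112. −1: 111.
[1] 111 ≡ 3^(3 + 1) + 3^3 + 3 (base 3). Lift 4: 1284. −1: 1283.

1172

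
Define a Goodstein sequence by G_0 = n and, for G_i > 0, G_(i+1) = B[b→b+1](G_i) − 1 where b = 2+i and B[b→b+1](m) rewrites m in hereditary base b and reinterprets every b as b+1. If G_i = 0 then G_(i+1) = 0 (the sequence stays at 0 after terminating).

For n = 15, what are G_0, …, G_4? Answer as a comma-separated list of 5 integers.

[0] 15 ≡ 2^(2 + 1) + 2^2 + 2 + 1 (base 2). Lift 3: 112. −1: 111.
[1] 111 ≡ 3^(3 + 1) + 3^3 + 3 (base 3). Lift 4: 1284. −1: 1283.
[2] 1283 ≡ 4^(4 + 1) + 4^4 + 3 (base 4). Lift 5: 18753. −1: 18752.
[3] 18752 ≡ 5^(5 + 1) + 5^5 + 2 (base 5). Lift 6: 326594. −1: 326593.

15, 111, 1283, 18752, 326593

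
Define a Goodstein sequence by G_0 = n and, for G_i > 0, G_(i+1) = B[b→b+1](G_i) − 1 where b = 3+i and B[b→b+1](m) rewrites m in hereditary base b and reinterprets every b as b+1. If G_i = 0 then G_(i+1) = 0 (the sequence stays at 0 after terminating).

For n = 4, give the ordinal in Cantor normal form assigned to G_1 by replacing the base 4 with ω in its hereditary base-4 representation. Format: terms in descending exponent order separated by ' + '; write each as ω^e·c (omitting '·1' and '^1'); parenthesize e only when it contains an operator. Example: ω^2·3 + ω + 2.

ω

step 0: 4 = 3 + 1; sub 4 for 3: 4 + 1; = 5; G_1 = 5−1 = 4
step 1: 4 = 4; sub 5 for 4: 5; = 5; G_2 = 5−1 = 4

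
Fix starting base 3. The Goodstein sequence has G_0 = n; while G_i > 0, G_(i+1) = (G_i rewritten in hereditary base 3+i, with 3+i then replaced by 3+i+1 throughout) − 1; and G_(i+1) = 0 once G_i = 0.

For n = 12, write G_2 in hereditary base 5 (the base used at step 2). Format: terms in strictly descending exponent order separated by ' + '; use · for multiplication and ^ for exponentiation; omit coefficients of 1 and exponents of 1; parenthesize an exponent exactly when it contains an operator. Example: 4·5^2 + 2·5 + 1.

base 3: 12 = 3^2 + 3; at 4: 4^2 + 4 = 20; next = 19
base 4: 19 = 4^2 + 3; at 5: 5^2 + 3 = 28; next = 27
base 5: 27 = 5^2 + 2; at 6: 6^2 + 2 = 38; next = 37

5^2 + 2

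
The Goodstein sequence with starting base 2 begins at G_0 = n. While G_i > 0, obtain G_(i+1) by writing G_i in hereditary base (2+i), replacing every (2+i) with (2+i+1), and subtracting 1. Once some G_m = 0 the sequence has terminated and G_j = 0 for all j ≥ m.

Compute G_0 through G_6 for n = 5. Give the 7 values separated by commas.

[0] 5 ≡ 2^2 + 1 (base 2). Lift 3: 28. −1: 27.
[1] 27 ≡ 3^3 (base 3). Lift 4: 256. −1: 255.
[2] 255 ≡ 3·4^3 + 3·4^2 + 3·4 + 3 (base 4). Lift 5: 468. −1: 467.
[3] 467 ≡ 3·5^3 + 3·5^2 + 3·5 + 2 (base 5). Lift 6: 776. −1: 775.
[4] 775 ≡ 3·6^3 + 3·6^2 + 3·6 + 1 (base 6). Lift 7: 1198. −1: 1197.
[5] 1197 ≡ 3·7^3 + 3·7^2 + 3·7 (base 7). Lift 8: 1752. −1: 1751.

5, 27, 255, 467, 775, 1197, 1751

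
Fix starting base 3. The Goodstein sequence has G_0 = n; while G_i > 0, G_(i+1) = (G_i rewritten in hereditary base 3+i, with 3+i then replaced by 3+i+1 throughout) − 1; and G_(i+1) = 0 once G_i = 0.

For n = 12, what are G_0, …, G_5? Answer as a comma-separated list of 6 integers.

G_0 = 12. HB_3(12) = 3^2 + 3. Bump = 20. G_1 = 19.
G_1 = 19. HB_4(19) = 4^2 + 3. Bump = 28. G_2 = 27.
G_2 = 27. HB_5(27) = 5^2 + 2. Bump = 38. G_3 = 37.
G_3 = 37. HB_6(37) = 6^2 + 1. Bump = 50. G_4 = 49.
G_4 = 49. HB_7(49) = 7^2. Bump = 64. G_5 = 63.

12, 19, 27, 37, 49, 63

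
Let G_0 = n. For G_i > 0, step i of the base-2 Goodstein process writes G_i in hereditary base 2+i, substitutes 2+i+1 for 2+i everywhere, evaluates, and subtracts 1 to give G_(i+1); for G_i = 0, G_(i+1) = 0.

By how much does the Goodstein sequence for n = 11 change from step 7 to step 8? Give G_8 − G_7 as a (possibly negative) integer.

i=0: 11 = 2^(2 + 1) + 2 + 1 (b=2); 2→3: 3^(3 + 1) + 3 + 1 = 85; 85−1 = 84
i=1: 84 = 3^(3 + 1) + 3 (b=3); 3→4: 4^(4 + 1) + 4 = 1028; 1028−1 = 1027
i=2: 1027 = 4^(4 + 1) + 3 (b=4); 4→5: 5^(5 + 1) + 3 = 15628; 15628−1 = 15627
i=3: 15627 = 5^(5 + 1) + 2 (b=5); 5→6: 6^(6 + 1) + 2 = 279938; 279938−1 = 279937
i=4: 279937 = 6^(6 + 1) + 1 (b=6); 6→7: 7^(7 + 1) + 1 = 5764802; 5764802−1 = 5764801
i=5: 5764801 = 7^(7 + 1) (b=7); 7→8: 8^(8 + 1) = 134217728; 134217728−1 = 134217727
i=6: 134217727 = 7·8^8 + 7·8^7 + 7·8^6 + 7·8^5 + 7·8^4 + 7·8^3 + 7·8^2 + 7·8 + 7 (b=8); 8→9: 7·9^9 + 7·9^7 + 7·9^6 + 7·9^5 + 7·9^4 + 7·9^3 + 7·9^2 + 7·9 + 7 = 2749609303; 2749609303−1 = 2749609302
i=7: 2749609302 = 7·9^9 + 7·9^7 + 7·9^6 + 7·9^5 + 7·9^4 + 7·9^3 + 7·9^2 + 7·9 + 6 (b=9); 9→10: 7·10^10 + 7·10^7 + 7·10^6 + 7·10^5 + 7·10^4 + 7·10^3 + 7·10^2 + 7·10 + 6 = 70077777776; 70077777776−1 = 70077777775

67328168473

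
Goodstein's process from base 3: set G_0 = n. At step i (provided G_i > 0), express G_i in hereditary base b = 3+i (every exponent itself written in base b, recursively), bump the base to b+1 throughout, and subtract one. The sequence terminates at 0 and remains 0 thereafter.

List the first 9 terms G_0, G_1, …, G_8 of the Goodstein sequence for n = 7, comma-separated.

i=0: 7 = 2·3 + 1 (b=3); 3→4: 2·4 + 1 = 9; 9−1 = 8
i=1: 8 = 2·4 (b=4); 4→5: 2·5 = 10; 10−1 = 9
i=2: 9 = 5 + 4 (b=5); 5→6: 6 + 4 = 10; 10−1 = 9
i=3: 9 = 6 + 3 (b=6); 6→7: 7 + 3 = 10; 10−1 = 9
i=4: 9 = 7 + 2 (b=7); 7→8: 8 + 2 = 10; 10−1 = 9
i=5: 9 = 8 + 1 (b=8); 8→9: 9 + 1 = 10; 10−1 = 9
i=6: 9 = 9 (b=9); 9→10: 10 = 10; 10−1 = 9
i=7: 9 = 9 (b=10); 10→11: 9 = 9; 9−1 = 8

7, 8, 9, 9, 9, 9, 9, 9, 8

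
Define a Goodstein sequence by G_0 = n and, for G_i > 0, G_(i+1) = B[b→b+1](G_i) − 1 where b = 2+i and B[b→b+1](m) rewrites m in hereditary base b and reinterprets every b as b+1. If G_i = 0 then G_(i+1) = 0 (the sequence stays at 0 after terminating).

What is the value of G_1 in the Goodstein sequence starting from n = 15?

base 2: 15 = 2^(2 + 1) + 2^2 + 2 + 1; at 3: 3^(3 + 1) + 3^3 + 3 + 1 = 112; next = 111
base 3: 111 = 3^(3 + 1) + 3^3 + 3; at 4: 4^(4 + 1) + 4^4 + 4 = 1284; next = 1283

111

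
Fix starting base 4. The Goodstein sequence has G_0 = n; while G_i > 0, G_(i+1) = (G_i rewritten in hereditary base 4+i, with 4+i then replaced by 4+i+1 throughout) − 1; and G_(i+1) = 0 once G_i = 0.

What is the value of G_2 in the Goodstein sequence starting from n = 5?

5

step 0: 5 = 4 + 1; sub 5 for 4: 5 + 1; = 6; G_1 = 6−1 = 5
step 1: 5 = 5; sub 6 for 5: 6; = 6; G_2 = 6−1 = 5
step 2: 5 = 5; sub 7 for 6: 5; = 5; G_3 = 5−1 = 4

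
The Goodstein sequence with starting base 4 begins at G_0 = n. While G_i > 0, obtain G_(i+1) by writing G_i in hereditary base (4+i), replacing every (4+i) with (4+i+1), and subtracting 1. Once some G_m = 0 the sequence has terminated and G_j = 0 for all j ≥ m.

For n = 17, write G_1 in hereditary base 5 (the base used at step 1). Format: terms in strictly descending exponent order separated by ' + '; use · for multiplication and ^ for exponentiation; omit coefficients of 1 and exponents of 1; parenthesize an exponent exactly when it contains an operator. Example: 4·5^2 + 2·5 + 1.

5^2

17 —HB4→ 4^2 + 1 —bump→ 5^2 + 1 = 26 —(−1)→ 25
25 —HB5→ 5^2 —bump→ 6^2 = 36 —(−1)→ 35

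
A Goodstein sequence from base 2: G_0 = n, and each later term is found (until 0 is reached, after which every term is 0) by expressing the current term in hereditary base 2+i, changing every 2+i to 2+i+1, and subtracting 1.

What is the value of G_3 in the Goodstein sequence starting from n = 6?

3125

G_0 = 6. HB_2(6) = 2^2 + 2. Bump = 30. G_1 = 29.
G_1 = 29. HB_3(29) = 3^3 + 2. Bump = 258. G_2 = 257.
G_2 = 257. HB_4(257) = 4^4 + 1. Bump = 3126. G_3 = 3125.
G_3 = 3125. HB_5(3125) = 5^5. Bump = 46656. G_4 = 46655.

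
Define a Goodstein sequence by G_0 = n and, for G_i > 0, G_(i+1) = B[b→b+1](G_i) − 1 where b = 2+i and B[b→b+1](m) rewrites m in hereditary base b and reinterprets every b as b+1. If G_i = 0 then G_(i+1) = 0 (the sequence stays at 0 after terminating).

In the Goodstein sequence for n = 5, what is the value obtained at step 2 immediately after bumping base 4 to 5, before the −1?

(0) 5|_2 = 2^2 + 1 ↦ 3^3 + 1|_3 = 28 ⇒ 27
(1) 27|_3 = 3^3 ↦ 4^4|_4 = 256 ⇒ 255
(2) 255|_4 = 3·4^3 + 3·4^2 + 3·4 + 3 ↦ 3·5^3 + 3·5^2 + 3·5 + 3|_5 = 468 ⇒ 467

468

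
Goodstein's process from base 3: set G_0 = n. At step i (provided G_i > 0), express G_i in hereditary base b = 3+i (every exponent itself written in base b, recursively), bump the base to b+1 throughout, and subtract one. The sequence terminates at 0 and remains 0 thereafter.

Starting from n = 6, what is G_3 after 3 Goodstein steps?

[0] 6 ≡ 2·3 (base 3). Lift 4: 8. −1: 7.
[1] 7 ≡ 4 + 3 (base 4). Lift 5: 8. −1: 7.
[2] 7 ≡ 5 + 2 (base 5). Lift 6: 8. −1: 7.

7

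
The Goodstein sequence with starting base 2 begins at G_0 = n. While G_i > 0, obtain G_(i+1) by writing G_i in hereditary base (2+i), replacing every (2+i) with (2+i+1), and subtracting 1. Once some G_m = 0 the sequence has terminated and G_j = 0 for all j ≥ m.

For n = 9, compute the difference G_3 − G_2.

step 0: 9 = 2^(2 + 1) + 1; sub 3 for 2: 3^(3 + 1) + 1; = 82; G_1 = 82−1 = 81
step 1: 81 = 3^(3 + 1); sub 4 for 3: 4^(4 + 1); = 1024; G_2 = 1024−1 = 1023
step 2: 1023 = 3·4^4 + 3·4^3 + 3·4^2 + 3·4 + 3; sub 5 for 4: 3·5^5 + 3·5^3 + 3·5^2 + 3·5 + 3; = 9843; G_3 = 9843−1 = 9842

8819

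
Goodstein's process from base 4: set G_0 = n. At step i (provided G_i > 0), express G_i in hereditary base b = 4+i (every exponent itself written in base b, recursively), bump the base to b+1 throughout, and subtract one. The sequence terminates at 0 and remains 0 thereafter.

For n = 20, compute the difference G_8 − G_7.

20 —HB4→ 4^2 + 4 —bump→ 5^2 + 5 = 30 —(−1)→ 29
29 —HB5→ 5^2 + 4 —bump→ 6^2 + 4 = 40 —(−1)→ 39
39 —HB6→ 6^2 + 3 —bump→ 7^2 + 3 = 52 —(−1)→ 51
51 —HB7→ 7^2 + 2 —bump→ 8^2 + 2 = 66 —(−1)→ 65
65 —HB8→ 8^2 + 1 —bump→ 9^2 + 1 = 82 —(−1)→ 81
81 —HB9→ 9^2 —bump→ 10^2 = 100 —(−1)→ 99
99 —HB10→ 9·10 + 9 —bump→ 9·11 + 9 = 108 —(−1)→ 107
107 —HB11→ 9·11 + 8 —bump→ 9·12 + 8 = 116 —(−1)→ 115

8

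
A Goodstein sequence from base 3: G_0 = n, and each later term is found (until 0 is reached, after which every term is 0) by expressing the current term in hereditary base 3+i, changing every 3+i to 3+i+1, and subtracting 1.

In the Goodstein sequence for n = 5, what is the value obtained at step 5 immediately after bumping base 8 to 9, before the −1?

3

base 3: 5 = 3 + 2; at 4: 4 + 2 = 6; next = 5
base 4: 5 = 4 + 1; at 5: 5 + 1 = 6; next = 5
base 5: 5 = 5; at 6: 6 = 6; next = 5
base 6: 5 = 5; at 7: 5 = 5; next = 4
base 7: 4 = 4; at 8: 4 = 4; next = 3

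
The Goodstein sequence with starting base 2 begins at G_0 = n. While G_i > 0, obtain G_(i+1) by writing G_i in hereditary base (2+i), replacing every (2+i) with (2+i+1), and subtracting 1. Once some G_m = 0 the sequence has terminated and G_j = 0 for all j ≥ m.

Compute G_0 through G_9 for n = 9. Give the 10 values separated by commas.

9, 81, 1023, 9842, 140743, 2471826, 50333399, 1162263921, 30000003325, 855935016215

G_0 = 9. HB_2(9) = 2^(2 + 1) + 1. Bump = 82. G_1 = 81.
G_1 = 81. HB_3(81) = 3^(3 + 1). Bump = 1024. G_2 = 1023.
G_2 = 1023. HB_4(1023) = 3·4^4 + 3·4^3 + 3·4^2 + 3·4 + 3. Bump = 9843. G_3 = 9842.
G_3 = 9842. HB_5(9842) = 3·5^5 + 3·5^3 + 3·5^2 + 3·5 + 2. Bump = 140744. G_4 = 140743.
G_4 = 140743. HB_6(140743) = 3·6^6 + 3·6^3 + 3·6^2 + 3·6 + 1. Bump = 2471827. G_5 = 2471826.
G_5 = 2471826. HB_7(2471826) = 3·7^7 + 3·7^3 + 3·7^2 + 3·7. Bump = 50333400. G_6 = 50333399.
G_6 = 50333399. HB_8(50333399) = 3·8^8 + 3·8^3 + 3·8^2 + 2·8 + 7. Bump = 1162263922. G_7 = 1162263921.
G_7 = 1162263921. HB_9(1162263921) = 3·9^9 + 3·9^3 + 3·9^2 + 2·9 + 6. Bump = 30000003326. G_8 = 30000003325.
G_8 = 30000003325. HB_10(30000003325) = 3·10^10 + 3·10^3 + 3·10^2 + 2·10 + 5. Bump = 855935016216. G_9 = 855935016215.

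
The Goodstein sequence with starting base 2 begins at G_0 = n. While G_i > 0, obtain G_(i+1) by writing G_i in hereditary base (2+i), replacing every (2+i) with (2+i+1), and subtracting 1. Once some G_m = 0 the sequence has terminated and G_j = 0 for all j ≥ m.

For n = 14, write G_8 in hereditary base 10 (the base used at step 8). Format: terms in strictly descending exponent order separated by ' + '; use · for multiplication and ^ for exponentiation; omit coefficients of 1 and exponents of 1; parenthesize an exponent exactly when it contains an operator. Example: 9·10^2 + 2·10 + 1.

[0] 14 ≡ 2^(2 + 1) + 2^2 + 2 (base 2). Lift 3: 111. −1: 110.
[1] 110 ≡ 3^(3 + 1) + 3^3 + 2 (base 3). Lift 4: 1282. −1: 1281.
[2] 1281 ≡ 4^(4 + 1) + 4^4 + 1 (base 4). Lift 5: 18751. −1: 18750.
[3] 18750 ≡ 5^(5 + 1) + 5^5 (base 5). Lift 6: 326592. −1: 326591.
[4] 326591 ≡ 6^(6 + 1) + 5·6^5 + 5·6^4 + 5·6^3 + 5·6^2 + 5·6 + 5 (base 6). Lift 7: 5862841. −1: 5862840.
[5] 5862840 ≡ 7^(7 + 1) + 5·7^5 + 5·7^4 + 5·7^3 + 5·7^2 + 5·7 + 4 (base 7). Lift 8: 134404972. −1: 134404971.
[6] 134404971 ≡ 8^(8 + 1) + 5·8^5 + 5·8^4 + 5·8^3 + 5·8^2 + 5·8 + 3 (base 8). Lift 9: 3487116549. −1: 3487116548.
[7] 3487116548 ≡ 9^(9 + 1) + 5·9^5 + 5·9^4 + 5·9^3 + 5·9^2 + 5·9 + 2 (base 9). Lift 10: 100000555552. −1: 100000555551.
[8] 100000555551 ≡ 10^(10 + 1) + 5·10^5 + 5·10^4 + 5·10^3 + 5·10^2 + 5·10 + 1 (base 10). Lift 11: 3138429262497. −1: 3138429262496.

10^(10 + 1) + 5·10^5 + 5·10^4 + 5·10^3 + 5·10^2 + 5·10 + 1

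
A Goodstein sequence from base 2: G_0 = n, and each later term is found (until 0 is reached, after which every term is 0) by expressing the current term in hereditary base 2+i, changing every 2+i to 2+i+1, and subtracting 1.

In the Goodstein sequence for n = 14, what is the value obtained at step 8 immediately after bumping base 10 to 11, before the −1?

14 —HB2→ 2^(2 + 1) + 2^2 + 2 —bump→ 3^(3 + 1) + 3^3 + 3 = 111 —(−1)→ 110
110 —HB3→ 3^(3 + 1) + 3^3 + 2 —bump→ 4^(4 + 1) + 4^4 + 2 = 1282 —(−1)→ 1281
1281 —HB4→ 4^(4 + 1) + 4^4 + 1 —bump→ 5^(5 + 1) + 5^5 + 1 = 18751 —(−1)→ 18750
18750 —HB5→ 5^(5 + 1) + 5^5 —bump→ 6^(6 + 1) + 6^6 = 326592 —(−1)→ 326591
326591 —HB6→ 6^(6 + 1) + 5·6^5 + 5·6^4 + 5·6^3 + 5·6^2 + 5·6 + 5 —bump→ 7^(7 + 1) + 5·7^5 + 5·7^4 + 5·7^3 + 5·7^2 + 5·7 + 5 = 5862841 —(−1)→ 5862840
5862840 —HB7→ 7^(7 + 1) + 5·7^5 + 5·7^4 + 5·7^3 + 5·7^2 + 5·7 + 4 —bump→ 8^(8 + 1) + 5·8^5 + 5·8^4 + 5·8^3 + 5·8^2 + 5·8 + 4 = 134404972 —(−1)→ 134404971
134404971 —HB8→ 8^(8 + 1) + 5·8^5 + 5·8^4 + 5·8^3 + 5·8^2 + 5·8 + 3 —bump→ 9^(9 + 1) + 5·9^5 + 5·9^4 + 5·9^3 + 5·9^2 + 5·9 + 3 = 3487116549 —(−1)→ 3487116548
3487116548 —HB9→ 9^(9 + 1) + 5·9^5 + 5·9^4 + 5·9^3 + 5·9^2 + 5·9 + 2 —bump→ 10^(10 + 1) + 5·10^5 + 5·10^4 + 5·10^3 + 5·10^2 + 5·10 + 2 = 100000555552 —(−1)→ 100000555551
100000555551 —HB10→ 10^(10 + 1) + 5·10^5 + 5·10^4 + 5·10^3 + 5·10^2 + 5·10 + 1 —bump→ 11^(11 + 1) + 5·11^5 + 5·11^4 + 5·11^3 + 5·11^2 + 5·11 + 1 = 3138429262497 —(−1)→ 3138429262496

3138429262497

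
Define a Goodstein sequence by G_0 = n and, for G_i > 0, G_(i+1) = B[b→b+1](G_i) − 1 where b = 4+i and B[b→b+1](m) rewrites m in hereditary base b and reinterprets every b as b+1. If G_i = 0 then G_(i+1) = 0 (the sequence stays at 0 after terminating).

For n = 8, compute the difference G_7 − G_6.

i=0: 8 = 2·4 (b=4); 4→5: 2·5 = 10; 10−1 = 9
i=1: 9 = 5 + 4 (b=5); 5→6: 6 + 4 = 10; 10−1 = 9
i=2: 9 = 6 + 3 (b=6); 6→7: 7 + 3 = 10; 10−1 = 9
i=3: 9 = 7 + 2 (b=7); 7→8: 8 + 2 = 10; 10−1 = 9
i=4: 9 = 8 + 1 (b=8); 8→9: 9 + 1 = 10; 10−1 = 9
i=5: 9 = 9 (b=9); 9→10: 10 = 10; 10−1 = 9
i=6: 9 = 9 (b=10); 10→11: 9 = 9; 9−1 = 8

-1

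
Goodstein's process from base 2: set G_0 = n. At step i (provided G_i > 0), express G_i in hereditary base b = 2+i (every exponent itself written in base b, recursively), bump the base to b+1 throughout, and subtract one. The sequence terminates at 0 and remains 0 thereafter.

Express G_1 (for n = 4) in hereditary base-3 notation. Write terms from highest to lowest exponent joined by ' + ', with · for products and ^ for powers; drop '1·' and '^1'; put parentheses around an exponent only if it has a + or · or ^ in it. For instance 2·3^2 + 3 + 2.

(0) 4|_2 = 2^2 ↦ 3^3|_3 = 27 ⇒ 26
(1) 26|_3 = 2·3^2 + 2·3 + 2 ↦ 2·4^2 + 2·4 + 2|_4 = 42 ⇒ 41

2·3^2 + 2·3 + 2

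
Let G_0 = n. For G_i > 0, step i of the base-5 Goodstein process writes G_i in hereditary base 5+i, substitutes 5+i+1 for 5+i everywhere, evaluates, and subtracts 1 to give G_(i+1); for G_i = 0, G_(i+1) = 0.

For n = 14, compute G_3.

17

G_0 = 14. HB_5(14) = 2·5 + 4. Bump = 16. G_1 = 15.
G_1 = 15. HB_6(15) = 2·6 + 3. Bump = 17. G_2 = 16.
G_2 = 16. HB_7(16) = 2·7 + 2. Bump = 18. G_3 = 17.
G_3 = 17. HB_8(17) = 2·8 + 1. Bump = 19. G_4 = 18.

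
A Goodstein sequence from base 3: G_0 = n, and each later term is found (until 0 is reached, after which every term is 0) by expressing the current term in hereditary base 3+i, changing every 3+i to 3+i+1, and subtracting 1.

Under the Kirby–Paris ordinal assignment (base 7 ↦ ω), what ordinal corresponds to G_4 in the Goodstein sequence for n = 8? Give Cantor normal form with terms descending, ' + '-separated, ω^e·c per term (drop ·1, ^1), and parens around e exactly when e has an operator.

ω + 4

8 —HB3→ 2·3 + 2 —bump→ 2·4 + 2 = 10 —(−1)→ 9
9 —HB4→ 2·4 + 1 —bump→ 2·5 + 1 = 11 —(−1)→ 10
10 —HB5→ 2·5 —bump→ 2·6 = 12 —(−1)→ 11
11 —HB6→ 6 + 5 —bump→ 7 + 5 = 12 —(−1)→ 11
11 —HB7→ 7 + 4 —bump→ 8 + 4 = 12 —(−1)→ 11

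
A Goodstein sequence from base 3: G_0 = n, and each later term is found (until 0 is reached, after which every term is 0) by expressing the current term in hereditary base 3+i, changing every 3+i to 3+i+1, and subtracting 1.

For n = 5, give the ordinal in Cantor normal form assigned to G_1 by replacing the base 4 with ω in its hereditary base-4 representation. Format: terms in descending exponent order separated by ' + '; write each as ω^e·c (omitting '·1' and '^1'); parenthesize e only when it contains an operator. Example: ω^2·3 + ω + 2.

ω + 1

(0) 5|_3 = 3 + 2 ↦ 4 + 2|_4 = 6 ⇒ 5
(1) 5|_4 = 4 + 1 ↦ 5 + 1|_5 = 6 ⇒ 5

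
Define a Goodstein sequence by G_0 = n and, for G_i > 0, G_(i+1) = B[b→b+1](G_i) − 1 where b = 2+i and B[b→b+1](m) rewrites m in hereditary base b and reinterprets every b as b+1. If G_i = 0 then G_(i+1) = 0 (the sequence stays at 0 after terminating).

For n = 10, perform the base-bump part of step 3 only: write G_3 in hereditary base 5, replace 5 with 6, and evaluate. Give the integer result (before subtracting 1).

(0) 10|_2 = 2^(2 + 1) + 2 ↦ 3^(3 + 1) + 3|_3 = 84 ⇒ 83
(1) 83|_3 = 3^(3 + 1) + 2 ↦ 4^(4 + 1) + 2|_4 = 1026 ⇒ 1025
(2) 1025|_4 = 4^(4 + 1) + 1 ↦ 5^(5 + 1) + 1|_5 = 15626 ⇒ 15625
(3) 15625|_5 = 5^(5 + 1) ↦ 6^(6 + 1)|_6 = 279936 ⇒ 279935

279936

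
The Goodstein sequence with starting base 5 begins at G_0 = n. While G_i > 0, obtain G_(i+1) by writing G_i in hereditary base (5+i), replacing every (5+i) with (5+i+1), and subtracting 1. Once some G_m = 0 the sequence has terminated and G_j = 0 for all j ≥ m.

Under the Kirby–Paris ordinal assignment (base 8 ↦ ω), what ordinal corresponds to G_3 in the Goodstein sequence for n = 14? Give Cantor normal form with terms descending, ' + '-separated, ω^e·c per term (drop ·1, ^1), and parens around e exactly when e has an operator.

ω·2 + 1

G_0=14  [base 5] 2·5 + 4  →[5↦6]→  2·6 + 4 = 16  −1 ⇒ G_1=15
G_1=15  [base 6] 2·6 + 3  →[6↦7]→  2·7 + 3 = 17  −1 ⇒ G_2=16
G_2=16  [base 7] 2·7 + 2  →[7↦8]→  2·8 + 2 = 18  −1 ⇒ G_3=17
G_3=17  [base 8] 2·8 + 1  →[8↦9]→  2·9 + 1 = 19  −1 ⇒ G_4=18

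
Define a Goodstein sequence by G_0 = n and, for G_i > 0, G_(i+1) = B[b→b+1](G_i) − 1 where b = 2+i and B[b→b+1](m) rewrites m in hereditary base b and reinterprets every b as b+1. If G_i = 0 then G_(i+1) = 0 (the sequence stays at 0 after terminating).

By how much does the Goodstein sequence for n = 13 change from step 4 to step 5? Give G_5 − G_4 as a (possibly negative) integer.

13 —HB2→ 2^(2 + 1) + 2^2 + 1 —bump→ 3^(3 + 1) + 3^3 + 1 = 109 —(−1)→ 108
108 —HB3→ 3^(3 + 1) + 3^3 —bump→ 4^(4 + 1) + 4^4 = 1280 —(−1)→ 1279
1279 —HB4→ 4^(4 + 1) + 3·4^3 + 3·4^2 + 3·4 + 3 —bump→ 5^(5 + 1) + 3·5^3 + 3·5^2 + 3·5 + 3 = 16093 —(−1)→ 16092
16092 —HB5→ 5^(5 + 1) + 3·5^3 + 3·5^2 + 3·5 + 2 —bump→ 6^(6 + 1) + 3·6^3 + 3·6^2 + 3·6 + 2 = 280712 —(−1)→ 280711
280711 —HB6→ 6^(6 + 1) + 3·6^3 + 3·6^2 + 3·6 + 1 —bump→ 7^(7 + 1) + 3·7^3 + 3·7^2 + 3·7 + 1 = 5765999 —(−1)→ 5765998

5485287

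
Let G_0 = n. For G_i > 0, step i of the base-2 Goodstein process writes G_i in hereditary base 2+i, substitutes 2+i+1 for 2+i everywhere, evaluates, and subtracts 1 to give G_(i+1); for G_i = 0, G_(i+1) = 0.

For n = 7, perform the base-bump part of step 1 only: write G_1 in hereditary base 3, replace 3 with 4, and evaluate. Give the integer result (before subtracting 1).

260

[0] 7 ≡ 2^2 + 2 + 1 (base 2). Lift 3: 31. −1: 30.
[1] 30 ≡ 3^3 + 3 (base 3). Lift 4: 260. −1: 259.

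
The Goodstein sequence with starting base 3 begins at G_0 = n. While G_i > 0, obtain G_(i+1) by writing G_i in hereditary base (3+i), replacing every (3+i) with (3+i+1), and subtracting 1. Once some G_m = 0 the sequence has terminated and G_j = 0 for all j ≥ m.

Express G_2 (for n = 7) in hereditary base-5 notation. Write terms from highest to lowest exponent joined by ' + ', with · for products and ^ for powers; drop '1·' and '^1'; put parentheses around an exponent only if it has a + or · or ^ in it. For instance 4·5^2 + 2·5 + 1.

5 + 4

7 —HB3→ 2·3 + 1 —bump→ 2·4 + 1 = 9 —(−1)→ 8
8 —HB4→ 2·4 —bump→ 2·5 = 10 —(−1)→ 9
9 —HB5→ 5 + 4 —bump→ 6 + 4 = 10 —(−1)→ 9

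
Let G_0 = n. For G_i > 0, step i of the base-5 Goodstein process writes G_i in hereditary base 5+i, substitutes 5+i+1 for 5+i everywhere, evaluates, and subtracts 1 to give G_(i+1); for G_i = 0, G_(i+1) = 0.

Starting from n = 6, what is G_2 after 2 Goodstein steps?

G_0=6  [base 5] 5 + 1  →[5↦6]→  6 + 1 = 7  −1 ⇒ G_1=6
G_1=6  [base 6] 6  →[6↦7]→  7 = 7  −1 ⇒ G_2=6

6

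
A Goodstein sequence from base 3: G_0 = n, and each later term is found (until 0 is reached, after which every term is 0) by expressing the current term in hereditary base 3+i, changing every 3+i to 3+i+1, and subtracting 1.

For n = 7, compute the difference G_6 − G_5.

0

step 0: 7 = 2·3 + 1; sub 4 for 3: 2·4 + 1; = 9; G_1 = 9−1 = 8
step 1: 8 = 2·4; sub 5 for 4: 2·5; = 10; G_2 = 10−1 = 9
step 2: 9 = 5 + 4; sub 6 for 5: 6 + 4; = 10; G_3 = 10−1 = 9
step 3: 9 = 6 + 3; sub 7 for 6: 7 + 3; = 10; G_4 = 10−1 = 9
step 4: 9 = 7 + 2; sub 8 for 7: 8 + 2; = 10; G_5 = 10−1 = 9
step 5: 9 = 8 + 1; sub 9 for 8: 9 + 1; = 10; G_6 = 10−1 = 9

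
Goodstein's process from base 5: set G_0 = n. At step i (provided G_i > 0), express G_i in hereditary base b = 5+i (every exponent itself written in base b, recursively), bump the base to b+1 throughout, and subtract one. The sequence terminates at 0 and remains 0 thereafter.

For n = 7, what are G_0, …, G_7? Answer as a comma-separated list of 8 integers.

G_0 = 7. HB_5(7) = 5 + 2. Bump = 8. G_1 = 7.
G_1 = 7. HB_6(7) = 6 + 1. Bump = 8. G_2 = 7.
G_2 = 7. HB_7(7) = 7. Bump = 8. G_3 = 7.
G_3 = 7. HB_8(7) = 7. Bump = 7. G_4 = 6.
G_4 = 6. HB_9(6) = 6. Bump = 6. G_5 = 5.
G_5 = 5. HB_10(5) = 5. Bump = 5. G_6 = 4.
G_6 = 4. HB_11(4) = 4. Bump = 4. G_7 = 3.

7, 7, 7, 7, 6, 5, 4, 3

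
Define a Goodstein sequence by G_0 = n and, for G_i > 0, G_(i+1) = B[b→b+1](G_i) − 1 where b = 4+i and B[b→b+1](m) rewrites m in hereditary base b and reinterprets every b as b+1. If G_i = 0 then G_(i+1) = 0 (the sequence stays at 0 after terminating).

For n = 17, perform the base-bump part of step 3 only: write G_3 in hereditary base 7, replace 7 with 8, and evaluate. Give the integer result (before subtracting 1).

44

step 0: 17 = 4^2 + 1; sub 5 for 4: 5^2 + 1; = 26; G_1 = 26−1 = 25
step 1: 25 = 5^2; sub 6 for 5: 6^2; = 36; G_2 = 36−1 = 35
step 2: 35 = 5·6 + 5; sub 7 for 6: 5·7 + 5; = 40; G_3 = 40−1 = 39
step 3: 39 = 5·7 + 4; sub 8 for 7: 5·8 + 4; = 44; G_4 = 44−1 = 43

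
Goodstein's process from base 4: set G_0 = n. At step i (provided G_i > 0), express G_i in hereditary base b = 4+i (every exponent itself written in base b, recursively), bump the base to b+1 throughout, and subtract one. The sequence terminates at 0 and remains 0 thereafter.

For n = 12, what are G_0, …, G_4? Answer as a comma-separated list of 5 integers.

12, 14, 15, 16, 17

12 —HB4→ 3·4 —bump→ 3·5 = 15 —(−1)→ 14
14 —HB5→ 2·5 + 4 —bump→ 2·6 + 4 = 16 —(−1)→ 15
15 —HB6→ 2·6 + 3 —bump→ 2·7 + 3 = 17 —(−1)→ 16
16 —HB7→ 2·7 + 2 —bump→ 2·8 + 2 = 18 —(−1)→ 17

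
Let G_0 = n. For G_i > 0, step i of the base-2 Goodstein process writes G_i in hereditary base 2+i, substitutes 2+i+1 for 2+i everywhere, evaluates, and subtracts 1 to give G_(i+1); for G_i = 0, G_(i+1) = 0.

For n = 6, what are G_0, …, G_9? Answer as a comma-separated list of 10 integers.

6, 29, 257, 3125, 46655, 98039, 187243, 332147, 555551, 885775

[0] 6 ≡ 2^2 + 2 (base 2). Lift 3: 30. −1: 29.
[1] 29 ≡ 3^3 + 2 (base 3). Lift 4: 258. −1: 257.
[2] 257 ≡ 4^4 + 1 (base 4). Lift 5: 3126. −1: 3125.
[3] 3125 ≡ 5^5 (base 5). Lift 6: 46656. −1: 46655.
[4] 46655 ≡ 5·6^5 + 5·6^4 + 5·6^3 + 5·6^2 + 5·6 + 5 (base 6). Lift 7: 98040. −1: 98039.
[5] 98039 ≡ 5·7^5 + 5·7^4 + 5·7^3 + 5·7^2 + 5·7 + 4 (base 7). Lift 8: 187244. −1: 187243.
[6] 187243 ≡ 5·8^5 + 5·8^4 + 5·8^3 + 5·8^2 + 5·8 + 3 (base 8). Lift 9: 332148. −1: 332147.
[7] 332147 ≡ 5·9^5 + 5·9^4 + 5·9^3 + 5·9^2 + 5·9 + 2 (base 9). Lift 10: 555552. −1: 555551.
[8] 555551 ≡ 5·10^5 + 5·10^4 + 5·10^3 + 5·10^2 + 5·10 + 1 (base 10). Lift 11: 885776. −1: 885775.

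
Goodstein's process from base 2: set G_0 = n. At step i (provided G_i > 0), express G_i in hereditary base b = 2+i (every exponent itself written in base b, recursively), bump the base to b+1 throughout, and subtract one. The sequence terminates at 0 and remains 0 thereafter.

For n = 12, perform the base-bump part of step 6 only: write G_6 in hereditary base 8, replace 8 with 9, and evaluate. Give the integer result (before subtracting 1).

3486784575

i=0: 12 = 2^(2 + 1) + 2^2 (b=2); 2→3: 3^(3 + 1) + 3^3 = 108; 108−1 = 107
i=1: 107 = 3^(3 + 1) + 2·3^2 + 2·3 + 2 (b=3); 3→4: 4^(4 + 1) + 2·4^2 + 2·4 + 2 = 1066; 1066−1 = 1065
i=2: 1065 = 4^(4 + 1) + 2·4^2 + 2·4 + 1 (b=4); 4→5: 5^(5 + 1) + 2·5^2 + 2·5 + 1 = 15686; 15686−1 = 15685
i=3: 15685 = 5^(5 + 1) + 2·5^2 + 2·5 (b=5); 5→6: 6^(6 + 1) + 2·6^2 + 2·6 = 280020; 280020−1 = 280019
i=4: 280019 = 6^(6 + 1) + 2·6^2 + 6 + 5 (b=6); 6→7: 7^(7 + 1) + 2·7^2 + 7 + 5 = 5764911; 5764911−1 = 5764910
i=5: 5764910 = 7^(7 + 1) + 2·7^2 + 7 + 4 (b=7); 7→8: 8^(8 + 1) + 2·8^2 + 8 + 4 = 134217868; 134217868−1 = 134217867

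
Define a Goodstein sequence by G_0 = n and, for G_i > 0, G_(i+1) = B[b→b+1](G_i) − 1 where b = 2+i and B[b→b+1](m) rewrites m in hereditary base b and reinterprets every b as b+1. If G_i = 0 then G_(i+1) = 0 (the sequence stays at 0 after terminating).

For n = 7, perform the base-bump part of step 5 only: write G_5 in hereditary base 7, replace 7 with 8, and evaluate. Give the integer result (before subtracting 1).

16777216

G_0=7  [base 2] 2^2 + 2 + 1  →[2↦3]→  3^3 + 3 + 1 = 31  −1 ⇒ G_1=30
G_1=30  [base 3] 3^3 + 3  →[3↦4]→  4^4 + 4 = 260  −1 ⇒ G_2=259
G_2=259  [base 4] 4^4 + 3  →[4↦5]→  5^5 + 3 = 3128  −1 ⇒ G_3=3127
G_3=3127  [base 5] 5^5 + 2  →[5↦6]→  6^6 + 2 = 46658  −1 ⇒ G_4=46657
G_4=46657  [base 6] 6^6 + 1  →[6↦7]→  7^7 + 1 = 823544  −1 ⇒ G_5=823543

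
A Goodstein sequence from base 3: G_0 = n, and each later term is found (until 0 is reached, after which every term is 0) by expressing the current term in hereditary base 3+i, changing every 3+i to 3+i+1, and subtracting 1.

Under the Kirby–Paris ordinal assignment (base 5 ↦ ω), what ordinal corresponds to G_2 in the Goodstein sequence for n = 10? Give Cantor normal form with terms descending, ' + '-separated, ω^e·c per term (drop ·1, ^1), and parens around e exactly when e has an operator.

G_0 = 10. HB_3(10) = 3^2 + 1. Bump = 17. G_1 = 16.
G_1 = 16. HB_4(16) = 4^2. Bump = 25. G_2 = 24.
G_2 = 24. HB_5(24) = 4·5 + 4. Bump = 28. G_3 = 27.

ω·4 + 4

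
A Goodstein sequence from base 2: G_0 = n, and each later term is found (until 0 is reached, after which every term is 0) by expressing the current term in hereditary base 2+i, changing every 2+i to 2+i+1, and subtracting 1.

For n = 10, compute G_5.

4215754

10 —HB2→ 2^(2 + 1) + 2 —bump→ 3^(3 + 1) + 3 = 84 —(−1)→ 83
83 —HB3→ 3^(3 + 1) + 2 —bump→ 4^(4 + 1) + 2 = 1026 —(−1)→ 1025
1025 —HB4→ 4^(4 + 1) + 1 —bump→ 5^(5 + 1) + 1 = 15626 —(−1)→ 15625
15625 —HB5→ 5^(5 + 1) —bump→ 6^(6 + 1) = 279936 —(−1)→ 279935
279935 —HB6→ 5·6^6 + 5·6^5 + 5·6^4 + 5·6^3 + 5·6^2 + 5·6 + 5 —bump→ 5·7^7 + 5·7^5 + 5·7^4 + 5·7^3 + 5·7^2 + 5·7 + 5 = 4215755 —(−1)→ 4215754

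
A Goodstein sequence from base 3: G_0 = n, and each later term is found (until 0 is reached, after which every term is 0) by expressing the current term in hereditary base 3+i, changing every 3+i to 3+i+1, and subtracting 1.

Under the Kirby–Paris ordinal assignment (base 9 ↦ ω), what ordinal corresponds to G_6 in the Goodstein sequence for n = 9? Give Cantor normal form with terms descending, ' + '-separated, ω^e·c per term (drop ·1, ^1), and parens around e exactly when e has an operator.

G_0 = 9. HB_3(9) = 3^2. Bump = 16. G_1 = 15.
G_1 = 15. HB_4(15) = 3·4 + 3. Bump = 18. G_2 = 17.
G_2 = 17. HB_5(17) = 3·5 + 2. Bump = 20. G_3 = 19.
G_3 = 19. HB_6(19) = 3·6 + 1. Bump = 22. G_4 = 21.
G_4 = 21. HB_7(21) = 3·7. Bump = 24. G_5 = 23.
G_5 = 23. HB_8(23) = 2·8 + 7. Bump = 25. G_6 = 24.
G_6 = 24. HB_9(24) = 2·9 + 6. Bump = 26. G_7 = 25.

ω·2 + 6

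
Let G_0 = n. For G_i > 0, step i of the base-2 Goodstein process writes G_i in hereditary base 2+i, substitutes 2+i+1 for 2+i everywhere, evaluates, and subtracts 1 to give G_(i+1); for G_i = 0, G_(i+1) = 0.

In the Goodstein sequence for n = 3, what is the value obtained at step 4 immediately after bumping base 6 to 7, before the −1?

1

i=0: 3 = 2 + 1 (b=2); 2→3: 3 + 1 = 4; 4−1 = 3
i=1: 3 = 3 (b=3); 3→4: 4 = 4; 4−1 = 3
i=2: 3 = 3 (b=4); 4→5: 3 = 3; 3−1 = 2
i=3: 2 = 2 (b=5); 5→6: 2 = 2; 2−1 = 1
i=4: 1 = 1 (b=6); 6→7: 1 = 1; 1−1 = 0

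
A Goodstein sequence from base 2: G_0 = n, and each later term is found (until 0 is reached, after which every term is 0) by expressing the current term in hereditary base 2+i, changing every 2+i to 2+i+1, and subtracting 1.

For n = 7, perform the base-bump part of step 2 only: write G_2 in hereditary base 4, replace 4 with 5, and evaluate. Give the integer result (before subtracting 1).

(0) 7|_2 = 2^2 + 2 + 1 ↦ 3^3 + 3 + 1|_3 = 31 ⇒ 30
(1) 30|_3 = 3^3 + 3 ↦ 4^4 + 4|_4 = 260 ⇒ 259

3128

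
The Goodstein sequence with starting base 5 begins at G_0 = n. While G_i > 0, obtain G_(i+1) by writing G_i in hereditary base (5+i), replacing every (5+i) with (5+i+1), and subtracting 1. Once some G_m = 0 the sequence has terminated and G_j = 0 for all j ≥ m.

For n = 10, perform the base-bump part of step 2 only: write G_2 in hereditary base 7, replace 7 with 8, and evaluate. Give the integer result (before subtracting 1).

10 —HB5→ 2·5 —bump→ 2·6 = 12 —(−1)→ 11
11 —HB6→ 6 + 5 —bump→ 7 + 5 = 12 —(−1)→ 11
11 —HB7→ 7 + 4 —bump→ 8 + 4 = 12 —(−1)→ 11

12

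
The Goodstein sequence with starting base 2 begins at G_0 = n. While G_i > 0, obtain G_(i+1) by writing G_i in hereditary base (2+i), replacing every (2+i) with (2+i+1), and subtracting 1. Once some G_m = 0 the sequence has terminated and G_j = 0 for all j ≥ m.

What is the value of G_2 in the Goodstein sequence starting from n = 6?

G_0=6  [base 2] 2^2 + 2  →[2↦3]→  3^3 + 3 = 30  −1 ⇒ G_1=29
G_1=29  [base 3] 3^3 + 2  →[3↦4]→  4^4 + 2 = 258  −1 ⇒ G_2=257
G_2=257  [base 4] 4^4 + 1  →[4↦5]→  5^5 + 1 = 3126  −1 ⇒ G_3=3125

257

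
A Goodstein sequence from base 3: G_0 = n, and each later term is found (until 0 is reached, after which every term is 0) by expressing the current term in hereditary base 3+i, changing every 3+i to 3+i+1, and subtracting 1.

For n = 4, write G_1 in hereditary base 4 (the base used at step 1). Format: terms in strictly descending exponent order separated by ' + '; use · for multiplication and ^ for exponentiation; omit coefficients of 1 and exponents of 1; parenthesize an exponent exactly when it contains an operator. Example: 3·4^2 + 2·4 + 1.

base 3: 4 = 3 + 1; at 4: 4 + 1 = 5; next = 4
base 4: 4 = 4; at 5: 5 = 5; next = 4

4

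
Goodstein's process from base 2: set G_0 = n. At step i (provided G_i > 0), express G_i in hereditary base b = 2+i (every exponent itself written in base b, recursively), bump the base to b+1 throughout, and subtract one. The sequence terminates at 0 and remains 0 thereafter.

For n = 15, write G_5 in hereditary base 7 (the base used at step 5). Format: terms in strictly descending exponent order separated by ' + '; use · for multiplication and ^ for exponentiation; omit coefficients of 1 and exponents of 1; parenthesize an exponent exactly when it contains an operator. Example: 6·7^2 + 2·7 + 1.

step 0: 15 = 2^(2 + 1) + 2^2 + 2 + 1; sub 3 for 2: 3^(3 + 1) + 3^3 + 3 + 1; = 112; G_1 = 112−1 = 111
step 1: 111 = 3^(3 + 1) + 3^3 + 3; sub 4 for 3: 4^(4 + 1) + 4^4 + 4; = 1284; G_2 = 1284−1 = 1283
step 2: 1283 = 4^(4 + 1) + 4^4 + 3; sub 5 for 4: 5^(5 + 1) + 5^5 + 3; = 18753; G_3 = 18753−1 = 18752
step 3: 18752 = 5^(5 + 1) + 5^5 + 2; sub 6 for 5: 6^(6 + 1) + 6^6 + 2; = 326594; G_4 = 326594−1 = 326593
step 4: 326593 = 6^(6 + 1) + 6^6 + 1; sub 7 for 6: 7^(7 + 1) + 7^7 + 1; = 6588345; G_5 = 6588345−1 = 6588344
step 5: 6588344 = 7^(7 + 1) + 7^7; sub 8 for 7: 8^(8 + 1) + 8^8; = 150994944; G_6 = 150994944−1 = 150994943

7^(7 + 1) + 7^7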